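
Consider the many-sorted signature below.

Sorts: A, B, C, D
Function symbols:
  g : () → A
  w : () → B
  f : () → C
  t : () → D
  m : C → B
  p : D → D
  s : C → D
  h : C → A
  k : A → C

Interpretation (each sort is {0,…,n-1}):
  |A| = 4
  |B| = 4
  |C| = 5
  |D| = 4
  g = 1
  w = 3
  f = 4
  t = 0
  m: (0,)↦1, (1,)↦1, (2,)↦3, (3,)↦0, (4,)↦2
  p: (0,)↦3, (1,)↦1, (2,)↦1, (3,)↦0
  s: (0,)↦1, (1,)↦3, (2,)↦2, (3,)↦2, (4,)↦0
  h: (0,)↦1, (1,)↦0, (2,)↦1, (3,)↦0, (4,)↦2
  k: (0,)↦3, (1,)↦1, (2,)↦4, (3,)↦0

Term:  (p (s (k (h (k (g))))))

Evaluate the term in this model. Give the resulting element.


  g = 1
  (k (g)) = k(1,) = 1
  (h (k (g))) = h(1,) = 0
  (k (h (k (g)))) = k(0,) = 3
  (s (k (h (k (g))))) = s(3,) = 2
  (p (s (k (h (k (g)))))) = p(2,) = 1

value = 1


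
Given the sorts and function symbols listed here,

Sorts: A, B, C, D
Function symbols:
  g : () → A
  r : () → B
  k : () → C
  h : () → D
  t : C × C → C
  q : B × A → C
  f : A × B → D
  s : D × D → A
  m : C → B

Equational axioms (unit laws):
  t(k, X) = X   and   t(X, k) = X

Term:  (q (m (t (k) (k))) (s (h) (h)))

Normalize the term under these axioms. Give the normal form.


1. (q (m (t (k) (k))) (s (h) (h)))  →  (q (m (k)) (s (h) (h)))

normal form = (q (m (k)) (s (h) (h)))


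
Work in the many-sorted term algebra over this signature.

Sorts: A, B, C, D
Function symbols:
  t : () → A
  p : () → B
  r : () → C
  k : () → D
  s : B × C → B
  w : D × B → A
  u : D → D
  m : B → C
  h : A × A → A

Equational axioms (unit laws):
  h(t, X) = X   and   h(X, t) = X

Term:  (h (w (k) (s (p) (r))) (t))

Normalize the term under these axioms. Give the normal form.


1. (h (w (k) (s (p) (r))) (t))  →  (w (k) (s (p) (r)))

normal form = (w (k) (s (p) (r)))


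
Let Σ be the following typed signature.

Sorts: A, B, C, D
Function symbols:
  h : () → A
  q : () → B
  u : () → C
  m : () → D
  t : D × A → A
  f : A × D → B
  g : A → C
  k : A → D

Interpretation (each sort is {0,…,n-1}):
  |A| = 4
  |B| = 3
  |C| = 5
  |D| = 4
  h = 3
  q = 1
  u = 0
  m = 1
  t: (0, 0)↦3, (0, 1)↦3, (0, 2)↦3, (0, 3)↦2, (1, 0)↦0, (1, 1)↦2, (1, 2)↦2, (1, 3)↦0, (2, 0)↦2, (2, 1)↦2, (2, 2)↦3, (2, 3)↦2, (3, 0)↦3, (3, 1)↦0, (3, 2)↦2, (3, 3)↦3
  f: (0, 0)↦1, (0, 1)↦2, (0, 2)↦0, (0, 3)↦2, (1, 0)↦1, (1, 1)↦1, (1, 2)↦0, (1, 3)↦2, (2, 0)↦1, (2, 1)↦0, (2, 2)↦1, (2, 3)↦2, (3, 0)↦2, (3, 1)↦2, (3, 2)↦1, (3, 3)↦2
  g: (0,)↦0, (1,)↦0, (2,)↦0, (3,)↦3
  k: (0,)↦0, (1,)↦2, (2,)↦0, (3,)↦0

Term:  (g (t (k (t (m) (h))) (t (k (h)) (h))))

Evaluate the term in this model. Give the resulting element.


value = 3

  m = 1
  h = 3
  (t (m) (h)) = t(1, 3) = 0
  (k (t (m) (h))) = k(0,) = 0
  h = 3
  (k (h)) = k(3,) = 0
  h = 3
  (t (k (h)) (h)) = t(0, 3) = 2
  (t (k (t (m) (h))) (t (k (h)) (h))) = t(0, 2) = 3
  (g (t (k (t (m) (h))) (t (k (h)) (h)))) = g(3,) = 3


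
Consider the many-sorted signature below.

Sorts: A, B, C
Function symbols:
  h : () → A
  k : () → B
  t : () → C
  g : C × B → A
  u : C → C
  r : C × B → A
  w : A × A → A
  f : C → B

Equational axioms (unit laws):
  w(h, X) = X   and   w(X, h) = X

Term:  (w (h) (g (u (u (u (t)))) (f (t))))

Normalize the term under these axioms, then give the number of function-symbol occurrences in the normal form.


1. (w (h) (g (u (u (u (t)))) (f (t))))  →  (g (u (u (u (t)))) (f (t)))
normal form: (g (u (u (u (t)))) (f (t)))

size = 7


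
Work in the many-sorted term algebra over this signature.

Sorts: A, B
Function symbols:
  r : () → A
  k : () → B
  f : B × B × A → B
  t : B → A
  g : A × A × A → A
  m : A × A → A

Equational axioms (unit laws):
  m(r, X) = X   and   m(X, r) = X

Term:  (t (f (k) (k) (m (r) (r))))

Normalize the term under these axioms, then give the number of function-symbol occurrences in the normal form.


1. (t (f (k) (k) (m (r) (r))))  →  (t (f (k) (k) (r)))
normal form: (t (f (k) (k) (r)))

size = 5


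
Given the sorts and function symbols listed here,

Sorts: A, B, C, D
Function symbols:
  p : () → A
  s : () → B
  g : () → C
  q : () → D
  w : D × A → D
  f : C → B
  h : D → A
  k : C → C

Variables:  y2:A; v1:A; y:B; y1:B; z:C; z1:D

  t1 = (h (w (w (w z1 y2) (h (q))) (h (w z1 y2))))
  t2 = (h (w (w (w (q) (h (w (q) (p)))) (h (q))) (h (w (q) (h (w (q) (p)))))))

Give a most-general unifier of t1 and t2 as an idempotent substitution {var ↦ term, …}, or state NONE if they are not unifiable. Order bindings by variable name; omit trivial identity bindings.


{y2 ↦ (h (w (q) (p))), z1 ↦ (q)}


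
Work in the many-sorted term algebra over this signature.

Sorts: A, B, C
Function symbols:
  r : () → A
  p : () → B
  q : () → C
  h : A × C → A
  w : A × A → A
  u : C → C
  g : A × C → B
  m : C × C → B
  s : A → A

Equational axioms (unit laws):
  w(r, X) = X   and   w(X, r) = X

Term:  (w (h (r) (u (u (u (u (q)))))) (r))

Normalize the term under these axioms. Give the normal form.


1. (w (h (r) (u (u (u (u (q)))))) (r))  →  (h (r) (u (u (u (u (q))))))

normal form = (h (r) (u (u (u (u (q))))))


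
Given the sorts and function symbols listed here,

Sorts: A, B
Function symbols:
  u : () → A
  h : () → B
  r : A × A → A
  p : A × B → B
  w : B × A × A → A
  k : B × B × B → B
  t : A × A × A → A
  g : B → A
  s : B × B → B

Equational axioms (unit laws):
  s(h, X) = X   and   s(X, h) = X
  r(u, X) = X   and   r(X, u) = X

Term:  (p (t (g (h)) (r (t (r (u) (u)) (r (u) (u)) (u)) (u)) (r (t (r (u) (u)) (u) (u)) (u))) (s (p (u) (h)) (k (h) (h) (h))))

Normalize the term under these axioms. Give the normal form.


1. (p (t (g (h)) (r (t (r (u) (u)) (r (u) (u)) (u)) (u)) (r (t (r (u) (u)) (u) (u)) (u))) (s (p (u) (h)) (k (h) (h) (h))))  →  (p (t (g (h)) (t (r (u) (u)) (r (u) (u)) (u)) (r (t (r (u) (u)) (u) (u)) (u))) (s (p (u) (h)) (k (h) (h) (h))))
2. (p (t (g (h)) (t (r (u) (u)) (r (u) (u)) (u)) (r (t (r (u) (u)) (u) (u)) (u))) (s (p (u) (h)) (k (h) (h) (h))))  →  (p (t (g (h)) (t (u) (r (u) (u)) (u)) (r (t (r (u) (u)) (u) (u)) (u))) (s (p (u) (h)) (k (h) (h) (h))))
3. (p (t (g (h)) (t (u) (r (u) (u)) (u)) (r (t (r (u) (u)) (u) (u)) (u))) (s (p (u) (h)) (k (h) (h) (h))))  →  (p (t (g (h)) (t (u) (u) (u)) (r (t (r (u) (u)) (u) (u)) (u))) (s (p (u) (h)) (k (h) (h) (h))))
4. (p (t (g (h)) (t (u) (u) (u)) (r (t (r (u) (u)) (u) (u)) (u))) (s (p (u) (h)) (k (h) (h) (h))))  →  (p (t (g (h)) (t (u) (u) (u)) (t (r (u) (u)) (u) (u))) (s (p (u) (h)) (k (h) (h) (h))))
5. (p (t (g (h)) (t (u) (u) (u)) (t (r (u) (u)) (u) (u))) (s (p (u) (h)) (k (h) (h) (h))))  →  (p (t (g (h)) (t (u) (u) (u)) (t (u) (u) (u))) (s (p (u) (h)) (k (h) (h) (h))))

normal form = (p (t (g (h)) (t (u) (u) (u)) (t (u) (u) (u))) (s (p (u) (h)) (k (h) (h) (h))))


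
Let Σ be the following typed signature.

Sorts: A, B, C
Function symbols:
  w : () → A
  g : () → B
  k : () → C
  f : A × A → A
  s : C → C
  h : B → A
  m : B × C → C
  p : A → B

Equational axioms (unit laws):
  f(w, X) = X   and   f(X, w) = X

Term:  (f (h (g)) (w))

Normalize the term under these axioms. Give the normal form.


normal form = (h (g))

1. (f (h (g)) (w))  →  (h (g))


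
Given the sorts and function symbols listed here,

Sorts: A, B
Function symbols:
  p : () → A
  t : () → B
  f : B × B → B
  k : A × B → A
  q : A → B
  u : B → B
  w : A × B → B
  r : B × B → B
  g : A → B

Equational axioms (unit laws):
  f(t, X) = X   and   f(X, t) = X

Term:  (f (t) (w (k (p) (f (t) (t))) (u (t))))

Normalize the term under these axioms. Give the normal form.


normal form = (w (k (p) (t)) (u (t)))

1. (f (t) (w (k (p) (f (t) (t))) (u (t))))  →  (w (k (p) (f (t) (t))) (u (t)))
2. (w (k (p) (f (t) (t))) (u (t)))  →  (w (k (p) (t)) (u (t)))


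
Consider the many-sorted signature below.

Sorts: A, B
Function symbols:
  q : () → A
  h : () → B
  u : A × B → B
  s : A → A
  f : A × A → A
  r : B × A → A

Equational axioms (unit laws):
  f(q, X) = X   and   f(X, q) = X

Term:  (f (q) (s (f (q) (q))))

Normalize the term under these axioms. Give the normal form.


1. (f (q) (s (f (q) (q))))  →  (s (f (q) (q)))
2. (s (f (q) (q)))  →  (s (q))

normal form = (s (q))


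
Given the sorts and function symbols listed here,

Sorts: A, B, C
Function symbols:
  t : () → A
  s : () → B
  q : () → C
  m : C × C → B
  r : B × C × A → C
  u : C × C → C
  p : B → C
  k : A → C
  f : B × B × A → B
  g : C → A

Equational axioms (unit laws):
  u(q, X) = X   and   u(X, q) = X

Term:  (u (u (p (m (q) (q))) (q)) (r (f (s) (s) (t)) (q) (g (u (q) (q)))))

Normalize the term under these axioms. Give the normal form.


normal form = (u (p (m (q) (q))) (r (f (s) (s) (t)) (q) (g (q))))

1. (u (u (p (m (q) (q))) (q)) (r (f (s) (s) (t)) (q) (g (u (q) (q)))))  →  (u (p (m (q) (q))) (r (f (s) (s) (t)) (q) (g (u (q) (q)))))
2. (u (p (m (q) (q))) (r (f (s) (s) (t)) (q) (g (u (q) (q)))))  →  (u (p (m (q) (q))) (r (f (s) (s) (t)) (q) (g (q))))


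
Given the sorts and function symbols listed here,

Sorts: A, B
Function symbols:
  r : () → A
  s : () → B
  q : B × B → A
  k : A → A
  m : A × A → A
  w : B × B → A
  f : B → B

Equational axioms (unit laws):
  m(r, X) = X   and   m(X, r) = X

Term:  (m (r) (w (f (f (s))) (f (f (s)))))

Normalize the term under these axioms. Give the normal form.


1. (m (r) (w (f (f (s))) (f (f (s)))))  →  (w (f (f (s))) (f (f (s))))

normal form = (w (f (f (s))) (f (f (s))))


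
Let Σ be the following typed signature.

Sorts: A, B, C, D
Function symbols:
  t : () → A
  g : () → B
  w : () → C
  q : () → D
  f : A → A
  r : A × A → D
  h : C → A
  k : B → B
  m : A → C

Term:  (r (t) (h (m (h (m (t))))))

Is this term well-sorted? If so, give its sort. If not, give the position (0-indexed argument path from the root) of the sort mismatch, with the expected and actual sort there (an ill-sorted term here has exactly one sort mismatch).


well-sorted; sort = D

  (t) : A
          (t) : A
        (m (t)) : C
      (h (m (t))) : A
    (m (h (m (t)))) : C
  (h (m (h (m (t))))) : A
(r (t) (h (m (h (m (t)))))) : D


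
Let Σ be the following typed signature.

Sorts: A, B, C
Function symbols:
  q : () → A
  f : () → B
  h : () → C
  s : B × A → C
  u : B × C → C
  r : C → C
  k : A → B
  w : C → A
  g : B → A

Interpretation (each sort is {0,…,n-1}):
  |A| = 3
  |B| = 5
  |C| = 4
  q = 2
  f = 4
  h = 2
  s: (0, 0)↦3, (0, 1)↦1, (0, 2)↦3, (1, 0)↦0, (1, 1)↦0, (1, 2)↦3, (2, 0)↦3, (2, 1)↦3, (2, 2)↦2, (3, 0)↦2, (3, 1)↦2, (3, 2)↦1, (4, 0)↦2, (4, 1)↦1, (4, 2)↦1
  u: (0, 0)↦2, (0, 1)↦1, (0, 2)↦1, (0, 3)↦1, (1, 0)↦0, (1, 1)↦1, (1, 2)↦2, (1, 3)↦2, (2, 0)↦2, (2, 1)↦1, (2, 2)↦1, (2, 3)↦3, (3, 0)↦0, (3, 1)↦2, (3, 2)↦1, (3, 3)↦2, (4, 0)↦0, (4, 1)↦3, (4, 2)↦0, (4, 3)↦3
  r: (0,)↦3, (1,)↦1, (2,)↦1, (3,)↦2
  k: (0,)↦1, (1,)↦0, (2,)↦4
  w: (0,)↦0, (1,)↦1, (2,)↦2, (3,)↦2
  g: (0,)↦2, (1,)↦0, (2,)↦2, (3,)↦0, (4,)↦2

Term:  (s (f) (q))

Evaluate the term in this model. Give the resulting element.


  f = 4
  q = 2
  (s (f) (q)) = s(4, 2) = 1

value = 1


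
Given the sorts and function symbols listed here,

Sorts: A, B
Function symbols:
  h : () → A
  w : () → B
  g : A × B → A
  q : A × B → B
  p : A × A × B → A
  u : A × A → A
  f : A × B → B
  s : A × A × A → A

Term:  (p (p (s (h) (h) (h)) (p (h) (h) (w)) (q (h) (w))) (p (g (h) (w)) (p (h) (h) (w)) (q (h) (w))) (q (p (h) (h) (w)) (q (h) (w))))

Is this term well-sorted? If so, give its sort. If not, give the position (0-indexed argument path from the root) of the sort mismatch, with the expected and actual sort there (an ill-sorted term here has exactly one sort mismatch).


      (h) : A
      (h) : A
      (h) : A
    (s (h) (h) (h)) : A
      (h) : A
      (h) : A
      (w) : B
    (p (h) (h) (w)) : A
      (h) : A
      (w) : B
    (q (h) (w)) : B
  (p (s (h) (h) (h)) (p (h) (h) (w)) (q (h) (w))) : A
      (h) : A
      (w) : B
    (g (h) (w)) : A
      (h) : A
      (h) : A
      (w) : B
    (p (h) (h) (w)) : A
      (h) : A
      (w) : B
    (q (h) (w)) : B
  (p (g (h) (w)) (p (h) (h) (w)) (q (h) (w))) : A
      (h) : A
      (h) : A
      (w) : B
    (p (h) (h) (w)) : A
      (h) : A
      (w) : B
    (q (h) (w)) : B
  (q (p (h) (h) (w)) (q (h) (w))) : B
(p (p (s (h) (h) (h)) (p (h) (h) (w)) (q (h) (w))) (p (g (h) (w)) (p (h) (h) (w)) (q (h) (w))) (q (p (h) (h) (w)) (q (h) (w)))) : A

well-sorted; sort = A


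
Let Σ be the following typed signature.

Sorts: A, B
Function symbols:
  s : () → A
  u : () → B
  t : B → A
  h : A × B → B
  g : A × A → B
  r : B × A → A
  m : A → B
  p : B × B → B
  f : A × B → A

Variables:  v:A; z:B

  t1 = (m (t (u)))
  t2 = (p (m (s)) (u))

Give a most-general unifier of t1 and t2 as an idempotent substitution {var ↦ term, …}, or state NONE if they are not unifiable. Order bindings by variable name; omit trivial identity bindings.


NONE (not unifiable)

head clash or occurs-check failure — not unifiable


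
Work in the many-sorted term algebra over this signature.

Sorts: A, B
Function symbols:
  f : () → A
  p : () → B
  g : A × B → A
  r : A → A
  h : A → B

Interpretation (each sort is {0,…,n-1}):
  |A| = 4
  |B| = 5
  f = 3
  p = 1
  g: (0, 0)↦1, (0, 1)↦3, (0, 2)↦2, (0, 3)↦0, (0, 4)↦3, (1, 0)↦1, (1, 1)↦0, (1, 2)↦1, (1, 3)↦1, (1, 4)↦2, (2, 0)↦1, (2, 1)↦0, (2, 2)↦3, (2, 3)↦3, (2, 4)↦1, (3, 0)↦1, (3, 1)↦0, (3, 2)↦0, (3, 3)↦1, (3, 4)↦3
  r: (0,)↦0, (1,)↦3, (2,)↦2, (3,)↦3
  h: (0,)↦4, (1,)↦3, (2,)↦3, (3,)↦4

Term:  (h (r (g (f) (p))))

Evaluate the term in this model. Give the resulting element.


  f = 3
  p = 1
  (g (f) (p)) = g(3, 1) = 0
  (r (g (f) (p))) = r(0,) = 0
  (h (r (g (f) (p)))) = h(0,) = 4

value = 4


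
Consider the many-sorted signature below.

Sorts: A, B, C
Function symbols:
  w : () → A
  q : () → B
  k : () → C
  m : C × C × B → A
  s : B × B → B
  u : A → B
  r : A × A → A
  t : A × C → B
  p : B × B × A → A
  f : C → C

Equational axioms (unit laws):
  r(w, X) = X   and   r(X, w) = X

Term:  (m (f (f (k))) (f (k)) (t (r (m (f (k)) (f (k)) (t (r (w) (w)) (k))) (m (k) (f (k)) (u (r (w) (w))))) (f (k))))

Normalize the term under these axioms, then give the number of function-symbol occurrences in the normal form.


1. (m (f (f (k))) (f (k)) (t (r (m (f (k)) (f (k)) (t (r (w) (w)) (k))) (m (k) (f (k)) (u (r (w) (w))))) (f (k))))  →  (m (f (f (k))) (f (k)) (t (r (m (f (k)) (f (k)) (t (w) (k))) (m (k) (f (k)) (u (r (w) (w))))) (f (k))))
2. (m (f (f (k))) (f (k)) (t (r (m (f (k)) (f (k)) (t (w) (k))) (m (k) (f (k)) (u (r (w) (w))))) (f (k))))  →  (m (f (f (k))) (f (k)) (t (r (m (f (k)) (f (k)) (t (w) (k))) (m (k) (f (k)) (u (w)))) (f (k))))
normal form: (m (f (f (k))) (f (k)) (t (r (m (f (k)) (f (k)) (t (w) (k))) (m (k) (f (k)) (u (w)))) (f (k))))

size = 24


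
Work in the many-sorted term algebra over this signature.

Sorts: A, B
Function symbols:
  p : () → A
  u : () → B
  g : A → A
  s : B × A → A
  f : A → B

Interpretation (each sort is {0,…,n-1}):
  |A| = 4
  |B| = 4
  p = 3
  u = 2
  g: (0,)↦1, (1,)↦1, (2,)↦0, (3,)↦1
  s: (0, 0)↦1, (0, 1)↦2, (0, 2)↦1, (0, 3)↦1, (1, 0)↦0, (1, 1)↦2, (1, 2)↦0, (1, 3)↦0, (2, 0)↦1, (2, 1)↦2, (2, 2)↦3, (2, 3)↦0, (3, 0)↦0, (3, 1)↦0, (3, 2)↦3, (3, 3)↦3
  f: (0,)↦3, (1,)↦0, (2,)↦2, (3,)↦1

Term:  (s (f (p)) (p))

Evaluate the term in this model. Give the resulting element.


  p = 3
  (f (p)) = f(3,) = 1
  p = 3
  (s (f (p)) (p)) = s(1, 3) = 0

value = 0


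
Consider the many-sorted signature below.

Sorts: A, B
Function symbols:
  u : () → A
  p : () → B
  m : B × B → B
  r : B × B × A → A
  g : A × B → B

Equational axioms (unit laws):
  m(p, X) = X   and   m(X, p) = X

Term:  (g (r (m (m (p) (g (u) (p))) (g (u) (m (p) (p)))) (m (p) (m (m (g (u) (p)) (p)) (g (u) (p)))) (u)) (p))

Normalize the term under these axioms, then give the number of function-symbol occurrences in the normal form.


size = 18

1. (g (r (m (m (p) (g (u) (p))) (g (u) (m (p) (p)))) (m (p) (m (m (g (u) (p)) (p)) (g (u) (p)))) (u)) (p))  →  (g (r (m (g (u) (p)) (g (u) (m (p) (p)))) (m (p) (m (m (g (u) (p)) (p)) (g (u) (p)))) (u)) (p))
2. (g (r (m (g (u) (p)) (g (u) (m (p) (p)))) (m (p) (m (m (g (u) (p)) (p)) (g (u) (p)))) (u)) (p))  →  (g (r (m (g (u) (p)) (g (u) (p))) (m (p) (m (m (g (u) (p)) (p)) (g (u) (p)))) (u)) (p))
3. (g (r (m (g (u) (p)) (g (u) (p))) (m (p) (m (m (g (u) (p)) (p)) (g (u) (p)))) (u)) (p))  →  (g (r (m (g (u) (p)) (g (u) (p))) (m (m (g (u) (p)) (p)) (g (u) (p))) (u)) (p))
4. (g (r (m (g (u) (p)) (g (u) (p))) (m (m (g (u) (p)) (p)) (g (u) (p))) (u)) (p))  →  (g (r (m (g (u) (p)) (g (u) (p))) (m (g (u) (p)) (g (u) (p))) (u)) (p))
normal form: (g (r (m (g (u) (p)) (g (u) (p))) (m (g (u) (p)) (g (u) (p))) (u)) (p))


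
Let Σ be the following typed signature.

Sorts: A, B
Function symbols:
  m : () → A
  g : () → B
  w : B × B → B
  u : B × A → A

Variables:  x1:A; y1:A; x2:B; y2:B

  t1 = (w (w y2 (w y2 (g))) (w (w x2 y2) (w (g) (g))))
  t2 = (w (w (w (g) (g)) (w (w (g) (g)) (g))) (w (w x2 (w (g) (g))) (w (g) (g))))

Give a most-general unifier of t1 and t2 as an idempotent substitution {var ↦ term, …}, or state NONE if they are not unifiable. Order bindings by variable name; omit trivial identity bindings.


{y2 ↦ (w (g) (g))}


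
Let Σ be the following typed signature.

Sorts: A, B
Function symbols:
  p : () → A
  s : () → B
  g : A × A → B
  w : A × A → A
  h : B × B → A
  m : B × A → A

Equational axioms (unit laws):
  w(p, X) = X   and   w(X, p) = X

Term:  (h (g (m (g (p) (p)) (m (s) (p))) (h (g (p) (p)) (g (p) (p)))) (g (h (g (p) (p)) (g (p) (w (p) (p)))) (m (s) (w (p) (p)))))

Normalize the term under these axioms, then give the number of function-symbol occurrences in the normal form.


size = 27

1. (h (g (m (g (p) (p)) (m (s) (p))) (h (g (p) (p)) (g (p) (p)))) (g (h (g (p) (p)) (g (p) (w (p) (p)))) (m (s) (w (p) (p)))))  →  (h (g (m (g (p) (p)) (m (s) (p))) (h (g (p) (p)) (g (p) (p)))) (g (h (g (p) (p)) (g (p) (p))) (m (s) (w (p) (p)))))
2. (h (g (m (g (p) (p)) (m (s) (p))) (h (g (p) (p)) (g (p) (p)))) (g (h (g (p) (p)) (g (p) (p))) (m (s) (w (p) (p)))))  →  (h (g (m (g (p) (p)) (m (s) (p))) (h (g (p) (p)) (g (p) (p)))) (g (h (g (p) (p)) (g (p) (p))) (m (s) (p))))
normal form: (h (g (m (g (p) (p)) (m (s) (p))) (h (g (p) (p)) (g (p) (p)))) (g (h (g (p) (p)) (g (p) (p))) (m (s) (p))))


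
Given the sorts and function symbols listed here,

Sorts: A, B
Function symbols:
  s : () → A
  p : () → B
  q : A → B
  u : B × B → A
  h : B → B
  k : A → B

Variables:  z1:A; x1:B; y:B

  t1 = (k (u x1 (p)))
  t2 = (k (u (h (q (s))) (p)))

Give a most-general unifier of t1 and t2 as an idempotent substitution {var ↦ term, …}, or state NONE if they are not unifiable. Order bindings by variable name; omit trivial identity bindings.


{x1 ↦ (h (q (s)))}


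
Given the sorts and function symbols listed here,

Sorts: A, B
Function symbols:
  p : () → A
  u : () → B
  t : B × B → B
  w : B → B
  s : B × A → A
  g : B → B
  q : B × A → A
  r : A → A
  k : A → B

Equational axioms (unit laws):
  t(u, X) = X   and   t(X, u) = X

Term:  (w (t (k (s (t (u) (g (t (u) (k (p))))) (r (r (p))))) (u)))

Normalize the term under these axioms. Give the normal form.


1. (w (t (k (s (t (u) (g (t (u) (k (p))))) (r (r (p))))) (u)))  →  (w (k (s (t (u) (g (t (u) (k (p))))) (r (r (p))))))
2. (w (k (s (t (u) (g (t (u) (k (p))))) (r (r (p))))))  →  (w (k (s (g (t (u) (k (p)))) (r (r (p))))))
3. (w (k (s (g (t (u) (k (p)))) (r (r (p))))))  →  (w (k (s (g (k (p))) (r (r (p))))))

normal form = (w (k (s (g (k (p))) (r (r (p))))))


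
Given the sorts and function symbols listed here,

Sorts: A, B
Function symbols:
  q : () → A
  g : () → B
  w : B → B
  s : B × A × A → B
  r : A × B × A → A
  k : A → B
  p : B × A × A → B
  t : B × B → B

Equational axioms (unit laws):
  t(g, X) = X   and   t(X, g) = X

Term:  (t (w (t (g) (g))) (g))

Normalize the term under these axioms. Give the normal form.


normal form = (w (g))

1. (t (w (t (g) (g))) (g))  →  (w (t (g) (g)))
2. (w (t (g) (g)))  →  (w (g))


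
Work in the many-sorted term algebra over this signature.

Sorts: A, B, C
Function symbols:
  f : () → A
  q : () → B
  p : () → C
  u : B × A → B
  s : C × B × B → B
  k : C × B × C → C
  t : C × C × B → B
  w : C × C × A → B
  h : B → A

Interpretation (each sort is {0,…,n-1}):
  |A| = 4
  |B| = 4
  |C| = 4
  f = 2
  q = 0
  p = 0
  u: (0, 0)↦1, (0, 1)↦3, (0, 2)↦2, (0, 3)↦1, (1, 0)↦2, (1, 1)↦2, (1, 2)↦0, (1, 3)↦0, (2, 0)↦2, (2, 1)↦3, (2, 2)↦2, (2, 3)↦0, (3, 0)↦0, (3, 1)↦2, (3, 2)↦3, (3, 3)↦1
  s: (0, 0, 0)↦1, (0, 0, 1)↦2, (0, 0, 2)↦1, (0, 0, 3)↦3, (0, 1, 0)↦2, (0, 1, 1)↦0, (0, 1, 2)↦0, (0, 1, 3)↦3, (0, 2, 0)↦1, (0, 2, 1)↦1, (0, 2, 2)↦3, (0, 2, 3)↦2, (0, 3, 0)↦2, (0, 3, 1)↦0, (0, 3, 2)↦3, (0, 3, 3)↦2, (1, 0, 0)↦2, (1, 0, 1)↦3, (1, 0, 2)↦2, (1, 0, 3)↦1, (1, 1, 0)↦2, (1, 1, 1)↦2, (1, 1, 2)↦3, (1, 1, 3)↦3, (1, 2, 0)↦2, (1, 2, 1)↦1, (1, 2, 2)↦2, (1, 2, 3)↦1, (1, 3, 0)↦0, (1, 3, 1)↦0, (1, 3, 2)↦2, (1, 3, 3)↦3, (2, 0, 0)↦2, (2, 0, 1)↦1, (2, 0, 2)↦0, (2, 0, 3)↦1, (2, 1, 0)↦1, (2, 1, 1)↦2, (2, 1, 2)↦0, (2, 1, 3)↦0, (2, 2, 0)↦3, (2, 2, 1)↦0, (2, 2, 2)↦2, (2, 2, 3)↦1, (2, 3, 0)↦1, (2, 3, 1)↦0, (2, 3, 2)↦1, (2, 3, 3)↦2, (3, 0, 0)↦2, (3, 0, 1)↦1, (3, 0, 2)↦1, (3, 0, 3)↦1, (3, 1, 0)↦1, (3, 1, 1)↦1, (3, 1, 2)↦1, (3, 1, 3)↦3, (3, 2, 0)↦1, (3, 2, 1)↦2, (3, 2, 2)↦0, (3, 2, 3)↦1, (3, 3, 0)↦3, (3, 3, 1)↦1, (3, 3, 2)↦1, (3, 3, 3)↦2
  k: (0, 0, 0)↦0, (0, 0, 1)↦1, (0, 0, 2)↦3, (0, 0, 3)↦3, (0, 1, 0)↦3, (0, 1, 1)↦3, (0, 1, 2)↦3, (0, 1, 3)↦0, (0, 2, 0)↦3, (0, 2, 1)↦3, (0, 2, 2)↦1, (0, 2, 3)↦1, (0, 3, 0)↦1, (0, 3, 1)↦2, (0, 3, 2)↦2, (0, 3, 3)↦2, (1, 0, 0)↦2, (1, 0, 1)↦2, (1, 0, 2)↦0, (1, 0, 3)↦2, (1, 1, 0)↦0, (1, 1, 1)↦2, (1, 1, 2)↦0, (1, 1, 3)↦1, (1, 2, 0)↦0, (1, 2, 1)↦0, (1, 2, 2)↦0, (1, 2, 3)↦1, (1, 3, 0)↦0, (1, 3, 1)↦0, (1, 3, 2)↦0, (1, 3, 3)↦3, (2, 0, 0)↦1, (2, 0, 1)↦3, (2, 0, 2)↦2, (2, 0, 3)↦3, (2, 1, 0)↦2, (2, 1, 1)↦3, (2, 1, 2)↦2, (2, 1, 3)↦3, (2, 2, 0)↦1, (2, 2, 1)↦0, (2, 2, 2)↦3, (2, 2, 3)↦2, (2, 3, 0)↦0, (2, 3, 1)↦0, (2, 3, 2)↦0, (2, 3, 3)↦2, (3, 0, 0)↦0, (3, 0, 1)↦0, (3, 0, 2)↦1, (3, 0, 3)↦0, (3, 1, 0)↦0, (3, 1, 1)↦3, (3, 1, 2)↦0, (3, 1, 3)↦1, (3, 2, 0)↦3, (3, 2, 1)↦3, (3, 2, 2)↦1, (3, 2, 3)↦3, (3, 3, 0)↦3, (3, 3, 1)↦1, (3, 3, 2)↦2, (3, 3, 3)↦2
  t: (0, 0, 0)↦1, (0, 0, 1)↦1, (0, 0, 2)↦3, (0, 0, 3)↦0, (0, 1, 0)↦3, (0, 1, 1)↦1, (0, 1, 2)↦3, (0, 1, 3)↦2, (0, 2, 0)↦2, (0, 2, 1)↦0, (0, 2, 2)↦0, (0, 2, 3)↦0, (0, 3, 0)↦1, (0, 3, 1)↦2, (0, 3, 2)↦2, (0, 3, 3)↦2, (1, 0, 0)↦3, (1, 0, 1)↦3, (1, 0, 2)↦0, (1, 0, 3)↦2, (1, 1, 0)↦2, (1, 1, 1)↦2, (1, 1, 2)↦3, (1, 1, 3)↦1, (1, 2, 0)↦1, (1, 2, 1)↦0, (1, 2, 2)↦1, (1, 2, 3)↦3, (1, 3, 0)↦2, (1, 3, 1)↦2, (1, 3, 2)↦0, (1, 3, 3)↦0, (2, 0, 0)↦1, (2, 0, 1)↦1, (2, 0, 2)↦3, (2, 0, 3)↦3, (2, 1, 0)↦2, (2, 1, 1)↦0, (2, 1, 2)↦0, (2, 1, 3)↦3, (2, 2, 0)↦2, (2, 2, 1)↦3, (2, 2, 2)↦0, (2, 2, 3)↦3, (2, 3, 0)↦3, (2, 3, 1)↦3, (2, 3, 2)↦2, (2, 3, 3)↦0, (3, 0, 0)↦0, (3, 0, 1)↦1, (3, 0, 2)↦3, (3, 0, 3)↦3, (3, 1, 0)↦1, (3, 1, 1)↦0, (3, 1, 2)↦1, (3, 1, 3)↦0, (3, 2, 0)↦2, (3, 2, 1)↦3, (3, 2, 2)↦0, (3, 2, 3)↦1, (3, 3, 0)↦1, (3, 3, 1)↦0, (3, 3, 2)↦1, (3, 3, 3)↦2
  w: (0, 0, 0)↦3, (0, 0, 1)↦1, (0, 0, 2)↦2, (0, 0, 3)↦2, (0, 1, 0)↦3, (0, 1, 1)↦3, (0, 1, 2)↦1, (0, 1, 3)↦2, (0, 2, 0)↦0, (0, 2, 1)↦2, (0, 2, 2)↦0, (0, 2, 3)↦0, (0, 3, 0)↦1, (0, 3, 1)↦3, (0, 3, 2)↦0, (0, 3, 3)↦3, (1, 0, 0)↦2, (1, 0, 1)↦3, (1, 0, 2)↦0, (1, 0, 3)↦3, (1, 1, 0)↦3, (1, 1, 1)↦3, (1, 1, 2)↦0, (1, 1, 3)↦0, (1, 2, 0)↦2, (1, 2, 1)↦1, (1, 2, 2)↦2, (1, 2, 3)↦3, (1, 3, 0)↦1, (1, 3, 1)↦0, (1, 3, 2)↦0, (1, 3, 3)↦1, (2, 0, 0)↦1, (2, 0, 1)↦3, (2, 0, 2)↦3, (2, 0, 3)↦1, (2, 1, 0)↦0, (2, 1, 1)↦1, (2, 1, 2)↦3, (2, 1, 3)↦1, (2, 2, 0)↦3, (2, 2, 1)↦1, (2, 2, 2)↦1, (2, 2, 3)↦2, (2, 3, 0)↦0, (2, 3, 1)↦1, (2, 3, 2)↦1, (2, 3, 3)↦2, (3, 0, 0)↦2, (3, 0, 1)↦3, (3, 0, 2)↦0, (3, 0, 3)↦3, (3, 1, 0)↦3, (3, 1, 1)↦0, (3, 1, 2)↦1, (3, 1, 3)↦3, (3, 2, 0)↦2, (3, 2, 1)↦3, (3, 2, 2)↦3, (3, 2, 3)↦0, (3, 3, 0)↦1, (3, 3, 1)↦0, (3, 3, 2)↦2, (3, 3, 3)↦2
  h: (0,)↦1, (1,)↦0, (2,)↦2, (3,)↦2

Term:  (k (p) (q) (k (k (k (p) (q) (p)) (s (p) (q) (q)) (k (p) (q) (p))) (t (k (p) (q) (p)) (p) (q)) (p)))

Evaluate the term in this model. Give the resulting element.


  p = 0
  q = 0
  p = 0
  q = 0
  p = 0
  (k (p) (q) (p)) = k(0, 0, 0) = 0
  p = 0
  q = 0
  q = 0
  (s (p) (q) (q)) = s(0, 0, 0) = 1
  p = 0
  q = 0
  p = 0
  (k (p) (q) (p)) = k(0, 0, 0) = 0
  (k (k (p) (q) (p)) (s (p) (q) (q)) (k (p) (q) (p))) = k(0, 1, 0) = 3
  p = 0
  q = 0
  p = 0
  (k (p) (q) (p)) = k(0, 0, 0) = 0
  p = 0
  q = 0
  (t (k (p) (q) (p)) (p) (q)) = t(0, 0, 0) = 1
  p = 0
  (k (k (k (p) (q) (p)) (s (p) (q) (q)) (k (p) (q) (p))) (t (k (p) (q) (p)) (p) (q)) (p)) = k(3, 1, 0) = 0
  (k (p) (q) (k (k (k (p) (q) (p)) (s (p) (q) (q)) (k (p) (q) (p))) (t (k (p) (q) (p)) (p) (q)) (p))) = k(0, 0, 0) = 0

value = 0


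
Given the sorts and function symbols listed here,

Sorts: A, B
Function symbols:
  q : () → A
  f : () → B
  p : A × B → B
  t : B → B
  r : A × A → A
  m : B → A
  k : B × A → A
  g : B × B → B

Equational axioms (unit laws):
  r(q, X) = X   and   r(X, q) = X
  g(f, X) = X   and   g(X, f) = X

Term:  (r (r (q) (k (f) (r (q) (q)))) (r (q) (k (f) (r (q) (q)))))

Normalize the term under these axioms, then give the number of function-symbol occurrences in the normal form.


size = 7

1. (r (r (q) (k (f) (r (q) (q)))) (r (q) (k (f) (r (q) (q)))))  →  (r (k (f) (r (q) (q))) (r (q) (k (f) (r (q) (q)))))
2. (r (k (f) (r (q) (q))) (r (q) (k (f) (r (q) (q)))))  →  (r (k (f) (q)) (r (q) (k (f) (r (q) (q)))))
3. (r (k (f) (q)) (r (q) (k (f) (r (q) (q)))))  →  (r (k (f) (q)) (k (f) (r (q) (q))))
4. (r (k (f) (q)) (k (f) (r (q) (q))))  →  (r (k (f) (q)) (k (f) (q)))
normal form: (r (k (f) (q)) (k (f) (q)))


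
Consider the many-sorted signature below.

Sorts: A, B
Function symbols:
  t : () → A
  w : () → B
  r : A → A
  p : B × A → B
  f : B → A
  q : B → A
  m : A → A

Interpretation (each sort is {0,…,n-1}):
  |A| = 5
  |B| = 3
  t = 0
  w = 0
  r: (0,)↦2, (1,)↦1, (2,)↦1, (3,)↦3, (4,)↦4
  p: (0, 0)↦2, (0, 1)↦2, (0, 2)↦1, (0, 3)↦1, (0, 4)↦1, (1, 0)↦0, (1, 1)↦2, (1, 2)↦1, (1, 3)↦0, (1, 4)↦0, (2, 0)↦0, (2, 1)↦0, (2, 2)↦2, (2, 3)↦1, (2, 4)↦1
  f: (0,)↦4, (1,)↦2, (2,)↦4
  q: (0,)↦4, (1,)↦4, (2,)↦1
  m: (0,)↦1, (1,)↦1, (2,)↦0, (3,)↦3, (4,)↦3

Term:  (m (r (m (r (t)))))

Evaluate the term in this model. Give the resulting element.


value = 0

  t = 0
  (r (t)) = r(0,) = 2
  (m (r (t))) = m(2,) = 0
  (r (m (r (t)))) = r(0,) = 2
  (m (r (m (r (t))))) = m(2,) = 0


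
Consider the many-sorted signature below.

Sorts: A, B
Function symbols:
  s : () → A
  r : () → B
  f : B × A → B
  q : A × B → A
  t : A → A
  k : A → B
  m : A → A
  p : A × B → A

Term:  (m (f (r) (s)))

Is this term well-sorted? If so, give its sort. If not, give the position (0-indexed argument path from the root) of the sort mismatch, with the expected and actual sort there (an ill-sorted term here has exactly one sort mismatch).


ill-sorted at position [0]: expected A, got B

    (r) : B
    (s) : A
  (f (r) (s)) : B
(m (f (r) (s))) : ✗ arg 0 at [0] has sort B, expected A


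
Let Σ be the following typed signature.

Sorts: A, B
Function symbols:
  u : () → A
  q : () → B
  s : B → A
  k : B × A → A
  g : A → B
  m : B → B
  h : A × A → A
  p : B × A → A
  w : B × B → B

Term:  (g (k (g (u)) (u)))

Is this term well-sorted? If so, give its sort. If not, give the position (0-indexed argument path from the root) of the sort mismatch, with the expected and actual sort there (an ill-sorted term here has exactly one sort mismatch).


      (u) : A
    (g (u)) : B
    (u) : A
  (k (g (u)) (u)) : A
(g (k (g (u)) (u))) : B

well-sorted; sort = B


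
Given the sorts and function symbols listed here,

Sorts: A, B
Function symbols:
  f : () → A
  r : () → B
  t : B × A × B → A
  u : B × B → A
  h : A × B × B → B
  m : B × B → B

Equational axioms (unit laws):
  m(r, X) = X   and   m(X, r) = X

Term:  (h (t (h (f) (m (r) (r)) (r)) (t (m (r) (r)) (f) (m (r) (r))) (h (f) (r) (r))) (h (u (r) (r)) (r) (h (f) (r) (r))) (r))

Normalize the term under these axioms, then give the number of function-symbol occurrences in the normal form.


1. (h (t (h (f) (m (r) (r)) (r)) (t (m (r) (r)) (f) (m (r) (r))) (h (f) (r) (r))) (h (u (r) (r)) (r) (h (f) (r) (r))) (r))  →  (h (t (h (f) (r) (r)) (t (m (r) (r)) (f) (m (r) (r))) (h (f) (r) (r))) (h (u (r) (r)) (r) (h (f) (r) (r))) (r))
2. (h (t (h (f) (r) (r)) (t (m (r) (r)) (f) (m (r) (r))) (h (f) (r) (r))) (h (u (r) (r)) (r) (h (f) (r) (r))) (r))  →  (h (t (h (f) (r) (r)) (t (r) (f) (m (r) (r))) (h (f) (r) (r))) (h (u (r) (r)) (r) (h (f) (r) (r))) (r))
3. (h (t (h (f) (r) (r)) (t (r) (f) (m (r) (r))) (h (f) (r) (r))) (h (u (r) (r)) (r) (h (f) (r) (r))) (r))  →  (h (t (h (f) (r) (r)) (t (r) (f) (r)) (h (f) (r) (r))) (h (u (r) (r)) (r) (h (f) (r) (r))) (r))
normal form: (h (t (h (f) (r) (r)) (t (r) (f) (r)) (h (f) (r) (r))) (h (u (r) (r)) (r) (h (f) (r) (r))) (r))

size = 24


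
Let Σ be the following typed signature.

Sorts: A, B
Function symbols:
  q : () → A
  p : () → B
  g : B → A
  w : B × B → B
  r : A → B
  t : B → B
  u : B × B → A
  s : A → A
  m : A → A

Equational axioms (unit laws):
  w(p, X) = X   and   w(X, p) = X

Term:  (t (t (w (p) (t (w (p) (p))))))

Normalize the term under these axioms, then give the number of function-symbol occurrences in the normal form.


1. (t (t (w (p) (t (w (p) (p))))))  →  (t (t (t (w (p) (p)))))
2. (t (t (t (w (p) (p)))))  →  (t (t (t (p))))
normal form: (t (t (t (p))))

size = 4


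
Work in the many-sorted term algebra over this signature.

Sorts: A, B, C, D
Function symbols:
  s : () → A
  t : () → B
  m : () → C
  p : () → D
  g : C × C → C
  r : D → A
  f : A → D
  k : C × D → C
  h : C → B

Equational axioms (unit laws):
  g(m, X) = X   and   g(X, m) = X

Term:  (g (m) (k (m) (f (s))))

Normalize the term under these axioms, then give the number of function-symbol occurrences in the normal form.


1. (g (m) (k (m) (f (s))))  →  (k (m) (f (s)))
normal form: (k (m) (f (s)))

size = 4


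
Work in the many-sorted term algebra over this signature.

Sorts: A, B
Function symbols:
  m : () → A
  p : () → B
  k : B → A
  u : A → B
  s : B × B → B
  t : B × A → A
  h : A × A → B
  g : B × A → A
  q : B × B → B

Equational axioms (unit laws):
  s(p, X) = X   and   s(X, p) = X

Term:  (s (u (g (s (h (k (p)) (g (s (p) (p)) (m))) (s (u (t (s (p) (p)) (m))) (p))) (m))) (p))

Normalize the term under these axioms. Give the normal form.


normal form = (u (g (s (h (k (p)) (g (p) (m))) (u (t (p) (m)))) (m)))

1. (s (u (g (s (h (k (p)) (g (s (p) (p)) (m))) (s (u (t (s (p) (p)) (m))) (p))) (m))) (p))  →  (u (g (s (h (k (p)) (g (s (p) (p)) (m))) (s (u (t (s (p) (p)) (m))) (p))) (m)))
2. (u (g (s (h (k (p)) (g (s (p) (p)) (m))) (s (u (t (s (p) (p)) (m))) (p))) (m)))  →  (u (g (s (h (k (p)) (g (p) (m))) (s (u (t (s (p) (p)) (m))) (p))) (m)))
3. (u (g (s (h (k (p)) (g (p) (m))) (s (u (t (s (p) (p)) (m))) (p))) (m)))  →  (u (g (s (h (k (p)) (g (p) (m))) (u (t (s (p) (p)) (m)))) (m)))
4. (u (g (s (h (k (p)) (g (p) (m))) (u (t (s (p) (p)) (m)))) (m)))  →  (u (g (s (h (k (p)) (g (p) (m))) (u (t (p) (m)))) (m)))


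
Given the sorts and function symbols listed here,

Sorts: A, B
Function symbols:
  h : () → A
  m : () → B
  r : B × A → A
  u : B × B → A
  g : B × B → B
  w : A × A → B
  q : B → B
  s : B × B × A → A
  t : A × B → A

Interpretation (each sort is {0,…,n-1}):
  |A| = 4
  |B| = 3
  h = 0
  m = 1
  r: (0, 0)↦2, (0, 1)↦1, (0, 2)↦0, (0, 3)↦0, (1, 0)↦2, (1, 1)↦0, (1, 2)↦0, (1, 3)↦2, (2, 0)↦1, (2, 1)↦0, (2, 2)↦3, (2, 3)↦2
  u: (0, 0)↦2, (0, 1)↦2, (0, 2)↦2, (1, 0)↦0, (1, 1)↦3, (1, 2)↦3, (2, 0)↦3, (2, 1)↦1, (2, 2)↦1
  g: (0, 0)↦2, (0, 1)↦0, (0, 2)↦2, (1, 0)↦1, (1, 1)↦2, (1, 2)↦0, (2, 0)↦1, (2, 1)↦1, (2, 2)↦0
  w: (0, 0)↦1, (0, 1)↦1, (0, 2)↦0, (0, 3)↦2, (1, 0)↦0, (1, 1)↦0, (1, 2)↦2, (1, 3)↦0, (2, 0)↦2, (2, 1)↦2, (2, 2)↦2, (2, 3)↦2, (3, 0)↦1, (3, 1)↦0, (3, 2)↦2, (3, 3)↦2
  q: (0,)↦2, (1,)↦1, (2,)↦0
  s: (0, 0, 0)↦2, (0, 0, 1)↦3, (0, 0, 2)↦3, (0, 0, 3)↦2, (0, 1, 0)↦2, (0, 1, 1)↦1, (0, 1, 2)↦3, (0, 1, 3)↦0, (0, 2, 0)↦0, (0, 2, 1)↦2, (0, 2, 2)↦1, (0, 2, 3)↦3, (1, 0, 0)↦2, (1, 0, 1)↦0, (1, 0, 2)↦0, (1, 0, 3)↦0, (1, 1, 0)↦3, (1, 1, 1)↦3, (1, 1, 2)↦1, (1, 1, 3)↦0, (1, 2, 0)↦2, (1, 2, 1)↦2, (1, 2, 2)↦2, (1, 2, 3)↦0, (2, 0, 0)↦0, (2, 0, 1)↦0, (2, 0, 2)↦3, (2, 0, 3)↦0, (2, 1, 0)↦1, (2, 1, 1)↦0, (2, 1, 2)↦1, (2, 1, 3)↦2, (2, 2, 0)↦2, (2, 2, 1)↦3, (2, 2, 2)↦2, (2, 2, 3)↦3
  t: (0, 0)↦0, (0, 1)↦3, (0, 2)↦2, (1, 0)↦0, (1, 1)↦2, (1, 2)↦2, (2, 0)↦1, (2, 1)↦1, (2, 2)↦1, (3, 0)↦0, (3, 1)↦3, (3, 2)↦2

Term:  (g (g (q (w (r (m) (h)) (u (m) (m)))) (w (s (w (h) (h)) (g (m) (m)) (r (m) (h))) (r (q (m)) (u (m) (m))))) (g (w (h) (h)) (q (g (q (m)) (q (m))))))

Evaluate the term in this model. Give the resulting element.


  m = 1
  h = 0
  (r (m) (h)) = r(1, 0) = 2
  m = 1
  m = 1
  (u (m) (m)) = u(1, 1) = 3
  (w (r (m) (h)) (u (m) (m))) = w(2, 3) = 2
  (q (w (r (m) (h)) (u (m) (m)))) = q(2,) = 0
  h = 0
  h = 0
  (w (h) (h)) = w(0, 0) = 1
  m = 1
  m = 1
  (g (m) (m)) = g(1, 1) = 2
  m = 1
  h = 0
  (r (m) (h)) = r(1, 0) = 2
  (s (w (h) (h)) (g (m) (m)) (r (m) (h))) = s(1, 2, 2) = 2
  m = 1
  (q (m)) = q(1,) = 1
  m = 1
  m = 1
  (u (m) (m)) = u(1, 1) = 3
  (r (q (m)) (u (m) (m))) = r(1, 3) = 2
  (w (s (w (h) (h)) (g (m) (m)) (r (m) (h))) (r (q (m)) (u (m) (m)))) = w(2, 2) = 2
  (g (q (w (r (m) (h)) (u (m) (m)))) (w (s (w (h) (h)) (g (m) (m)) (r (m) (h))) (r (q (m)) (u (m) (m))))) = g(0, 2) = 2
  h = 0
  h = 0
  (w (h) (h)) = w(0, 0) = 1
  m = 1
  (q (m)) = q(1,) = 1
  m = 1
  (q (m)) = q(1,) = 1
  (g (q (m)) (q (m))) = g(1, 1) = 2
  (q (g (q (m)) (q (m)))) = q(2,) = 0
  (g (w (h) (h)) (q (g (q (m)) (q (m))))) = g(1, 0) = 1
  (g (g (q (w (r (m) (h)) (u (m) (m)))) (w (s (w (h) (h)) (g (m) (m)) (r (m) (h))) (r (q (m)) (u (m) (m))))) (g (w (h) (h)) (q (g (q (m)) (q (m)))))) = g(2, 1) = 1

value = 1


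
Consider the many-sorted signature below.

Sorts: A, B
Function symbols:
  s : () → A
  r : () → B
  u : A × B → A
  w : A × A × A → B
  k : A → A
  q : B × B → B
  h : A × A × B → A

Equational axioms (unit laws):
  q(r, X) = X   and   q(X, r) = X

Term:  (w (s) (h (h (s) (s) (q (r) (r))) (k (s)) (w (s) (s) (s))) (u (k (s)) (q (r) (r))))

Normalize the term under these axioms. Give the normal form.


1. (w (s) (h (h (s) (s) (q (r) (r))) (k (s)) (w (s) (s) (s))) (u (k (s)) (q (r) (r))))  →  (w (s) (h (h (s) (s) (r)) (k (s)) (w (s) (s) (s))) (u (k (s)) (q (r) (r))))
2. (w (s) (h (h (s) (s) (r)) (k (s)) (w (s) (s) (s))) (u (k (s)) (q (r) (r))))  →  (w (s) (h (h (s) (s) (r)) (k (s)) (w (s) (s) (s))) (u (k (s)) (r)))

normal form = (w (s) (h (h (s) (s) (r)) (k (s)) (w (s) (s) (s))) (u (k (s)) (r)))


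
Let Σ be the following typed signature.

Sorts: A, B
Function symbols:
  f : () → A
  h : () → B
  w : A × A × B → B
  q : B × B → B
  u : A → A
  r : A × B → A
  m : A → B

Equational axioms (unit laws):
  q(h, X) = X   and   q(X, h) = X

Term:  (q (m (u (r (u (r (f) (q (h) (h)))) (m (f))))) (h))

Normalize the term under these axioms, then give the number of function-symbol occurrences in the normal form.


size = 9

1. (q (m (u (r (u (r (f) (q (h) (h)))) (m (f))))) (h))  →  (m (u (r (u (r (f) (q (h) (h)))) (m (f)))))
2. (m (u (r (u (r (f) (q (h) (h)))) (m (f)))))  →  (m (u (r (u (r (f) (h))) (m (f)))))
normal form: (m (u (r (u (r (f) (h))) (m (f)))))


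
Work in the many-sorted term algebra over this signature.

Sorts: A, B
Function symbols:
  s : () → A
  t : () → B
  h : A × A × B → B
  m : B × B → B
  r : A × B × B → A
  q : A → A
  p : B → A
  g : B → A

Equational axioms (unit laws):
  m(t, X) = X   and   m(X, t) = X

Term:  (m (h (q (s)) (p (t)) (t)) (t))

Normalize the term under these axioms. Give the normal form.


normal form = (h (q (s)) (p (t)) (t))

1. (m (h (q (s)) (p (t)) (t)) (t))  →  (h (q (s)) (p (t)) (t))


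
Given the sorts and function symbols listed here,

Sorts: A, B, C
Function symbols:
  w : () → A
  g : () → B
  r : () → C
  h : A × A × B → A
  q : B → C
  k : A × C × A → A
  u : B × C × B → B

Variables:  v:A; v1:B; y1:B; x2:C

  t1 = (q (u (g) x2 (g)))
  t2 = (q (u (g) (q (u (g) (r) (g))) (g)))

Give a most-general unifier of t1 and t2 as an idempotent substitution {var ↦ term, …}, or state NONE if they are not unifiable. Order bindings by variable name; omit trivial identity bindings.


{x2 ↦ (q (u (g) (r) (g)))}


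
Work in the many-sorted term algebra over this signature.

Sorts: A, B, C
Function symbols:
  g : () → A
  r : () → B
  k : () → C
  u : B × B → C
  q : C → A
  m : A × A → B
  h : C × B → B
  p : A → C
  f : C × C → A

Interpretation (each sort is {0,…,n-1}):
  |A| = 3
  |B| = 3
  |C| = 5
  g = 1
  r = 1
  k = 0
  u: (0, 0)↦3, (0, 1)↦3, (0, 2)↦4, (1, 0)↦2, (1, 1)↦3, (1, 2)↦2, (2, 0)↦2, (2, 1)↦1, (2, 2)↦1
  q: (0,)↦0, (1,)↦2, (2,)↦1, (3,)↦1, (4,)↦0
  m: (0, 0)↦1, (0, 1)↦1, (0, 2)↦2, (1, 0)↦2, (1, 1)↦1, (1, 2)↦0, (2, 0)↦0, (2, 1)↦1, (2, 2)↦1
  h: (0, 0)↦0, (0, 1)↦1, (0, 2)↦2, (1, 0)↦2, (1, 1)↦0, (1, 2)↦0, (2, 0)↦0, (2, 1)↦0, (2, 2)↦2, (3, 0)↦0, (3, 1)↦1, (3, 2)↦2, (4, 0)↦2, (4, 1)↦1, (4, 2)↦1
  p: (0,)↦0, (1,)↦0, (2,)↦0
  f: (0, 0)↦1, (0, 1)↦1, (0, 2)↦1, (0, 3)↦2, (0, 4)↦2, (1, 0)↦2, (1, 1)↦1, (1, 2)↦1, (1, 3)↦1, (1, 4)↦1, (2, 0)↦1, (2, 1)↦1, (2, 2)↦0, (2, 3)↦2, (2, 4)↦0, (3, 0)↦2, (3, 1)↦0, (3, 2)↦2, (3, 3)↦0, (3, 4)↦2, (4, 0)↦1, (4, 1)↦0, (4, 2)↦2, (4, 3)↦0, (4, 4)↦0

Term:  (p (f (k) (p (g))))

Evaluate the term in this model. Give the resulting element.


  k = 0
  g = 1
  (p (g)) = p(1,) = 0
  (f (k) (p (g))) = f(0, 0) = 1
  (p (f (k) (p (g)))) = p(1,) = 0

value = 0


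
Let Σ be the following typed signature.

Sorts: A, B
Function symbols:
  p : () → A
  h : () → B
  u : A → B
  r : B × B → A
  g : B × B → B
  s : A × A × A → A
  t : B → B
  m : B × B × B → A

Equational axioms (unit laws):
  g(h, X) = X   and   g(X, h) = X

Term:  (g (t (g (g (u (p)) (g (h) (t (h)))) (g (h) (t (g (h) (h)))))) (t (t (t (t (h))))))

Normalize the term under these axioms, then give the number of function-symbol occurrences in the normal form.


size = 15

1. (g (t (g (g (u (p)) (g (h) (t (h)))) (g (h) (t (g (h) (h)))))) (t (t (t (t (h))))))  →  (g (t (g (g (u (p)) (t (h))) (g (h) (t (g (h) (h)))))) (t (t (t (t (h))))))
2. (g (t (g (g (u (p)) (t (h))) (g (h) (t (g (h) (h)))))) (t (t (t (t (h))))))  →  (g (t (g (g (u (p)) (t (h))) (t (g (h) (h))))) (t (t (t (t (h))))))
3. (g (t (g (g (u (p)) (t (h))) (t (g (h) (h))))) (t (t (t (t (h))))))  →  (g (t (g (g (u (p)) (t (h))) (t (h)))) (t (t (t (t (h))))))
normal form: (g (t (g (g (u (p)) (t (h))) (t (h)))) (t (t (t (t (h))))))
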